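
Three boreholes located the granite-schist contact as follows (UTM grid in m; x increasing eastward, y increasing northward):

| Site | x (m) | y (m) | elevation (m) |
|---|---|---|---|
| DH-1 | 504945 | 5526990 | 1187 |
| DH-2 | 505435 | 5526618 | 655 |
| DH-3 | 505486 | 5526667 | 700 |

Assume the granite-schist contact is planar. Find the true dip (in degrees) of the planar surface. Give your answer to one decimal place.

49.3°

Two edge vectors: DH-1→DH-2 = (490, -372, -532), DH-1→DH-3 = (541, -323, -487).
Normal n = (DH-1→DH-2) × (DH-1→DH-3) = (9328, -49182, 42982).
So ∂z/∂x = −n_x/n_z = −0.21702 and ∂z/∂y = −n_y/n_z = 1.14425.
Gradient magnitude |∇z| = √(a² + b²) = √(0.04710 + 1.30930) = 1.16465.
True dip = arctan(1.16465) = 49.3°, dipping toward S (azimuth ≈ 169°).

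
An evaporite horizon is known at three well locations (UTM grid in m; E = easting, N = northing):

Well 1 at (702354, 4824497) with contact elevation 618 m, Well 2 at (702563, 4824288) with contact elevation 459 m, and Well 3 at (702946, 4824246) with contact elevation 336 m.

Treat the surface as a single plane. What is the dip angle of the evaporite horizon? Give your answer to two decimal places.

Let the plane be z = a·E + b·N + c.
Well 2−Well 1: 209a − 209b = −159;  Well 3−Well 1: 592a − 251b = −282.
Solving gives a = −0.26700, b = 0.49376.
Gradient magnitude |∇z| = √(a² + b²) = √(0.07129 + 0.24380) = 0.56133.
True dip = arctan(0.56133) = 29.31°, dipping toward SSE (azimuth ≈ 152°).

29.31°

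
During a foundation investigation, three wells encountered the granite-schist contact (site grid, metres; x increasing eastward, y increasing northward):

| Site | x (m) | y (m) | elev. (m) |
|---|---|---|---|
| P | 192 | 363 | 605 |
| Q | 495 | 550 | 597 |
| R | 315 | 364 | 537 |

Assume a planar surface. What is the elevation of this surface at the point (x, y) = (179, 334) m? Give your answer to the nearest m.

587 m

Let the plane be z = a·x + b·y + c.
Q−P: 303a + 187b = −8;  R−P: 123a + 1b = −68.
Solving gives a = −0.55987, b = 0.86439.
Then c = 605 − a·192 − b·363 = 398.72.
At (179, 334): z = −100.2 + 288.7 + 398.72 = 587.2 m.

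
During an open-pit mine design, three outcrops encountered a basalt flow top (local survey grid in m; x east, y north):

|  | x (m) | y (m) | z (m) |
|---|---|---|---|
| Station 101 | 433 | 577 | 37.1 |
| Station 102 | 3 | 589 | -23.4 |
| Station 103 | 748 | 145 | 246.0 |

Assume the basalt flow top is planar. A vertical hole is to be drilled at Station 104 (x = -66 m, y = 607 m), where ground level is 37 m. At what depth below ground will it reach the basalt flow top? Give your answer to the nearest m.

Let the plane be z = a·x + b·y + c.
Station 102−Station 101: −430a + 12b = −60.5;  Station 103−Station 101: 315a − 432b = 208.9.
Solving gives a = 0.12985, b = −0.38889.
Then c = 37.1 − a·433 − b·577 = 205.26.
At (-66, 607): z_contact = −8.6 − 236.1 + 205.26 = -39.4 m.
Depth below ground = 37 − (-39.4) = 76 m.

76 m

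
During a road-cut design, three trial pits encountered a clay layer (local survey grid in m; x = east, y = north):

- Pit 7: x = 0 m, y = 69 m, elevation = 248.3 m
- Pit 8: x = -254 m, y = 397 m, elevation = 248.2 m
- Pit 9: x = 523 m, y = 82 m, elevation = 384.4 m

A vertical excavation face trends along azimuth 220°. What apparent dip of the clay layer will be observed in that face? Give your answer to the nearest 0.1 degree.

17.5°

Let the plane be z = a·x + b·y + c.
Pit 8−Pit 7: −254a + 328b = −0.1;  Pit 9−Pit 7: 523a + 13b = 136.1.
Solving gives a = 0.25532, b = 0.19741.
Unit vector along 220° is (sin 220°, cos 220°) = (-0.6428, -0.7660).
Slope in that direction = a·(-0.6428) + b·(-0.7660) = −0.31535.
Apparent dip = arctan|0.31535| = 17.5° (true dip is 17.9°, so apparent ≤ true as expected).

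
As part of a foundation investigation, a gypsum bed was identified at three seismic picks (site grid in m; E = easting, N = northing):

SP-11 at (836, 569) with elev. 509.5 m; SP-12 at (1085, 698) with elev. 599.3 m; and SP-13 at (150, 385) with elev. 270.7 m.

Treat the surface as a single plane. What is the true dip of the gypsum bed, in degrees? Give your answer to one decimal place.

Two edge vectors: SP-11→SP-12 = (249, 129, 89.8), SP-11→SP-13 = (-686, -184, -238.8).
Normal n = (SP-11→SP-12) × (SP-11→SP-13) = (-14282, -2141.6, 42678).
So ∂z/∂E = −n_x/n_z = 0.33465 and ∂z/∂N = −n_y/n_z = 0.05018.
Gradient magnitude |∇z| = √(a² + b²) = √(0.11199 + 0.00252) = 0.33839.
True dip = arctan(0.33839) = 18.7°, dipping toward W (azimuth ≈ 261°).

18.7°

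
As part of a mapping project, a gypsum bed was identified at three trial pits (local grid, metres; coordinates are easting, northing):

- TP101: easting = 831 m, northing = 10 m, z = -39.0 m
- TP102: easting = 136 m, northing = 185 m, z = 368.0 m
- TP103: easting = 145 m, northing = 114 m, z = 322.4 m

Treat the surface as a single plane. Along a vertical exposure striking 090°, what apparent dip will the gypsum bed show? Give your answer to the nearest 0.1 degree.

23.6°

Two edge vectors: TP101→TP102 = (-695, 175, 407), TP101→TP103 = (-686, 104, 361.4).
Normal n = (TP101→TP102) × (TP101→TP103) = (20917, -28029, 47770).
So ∂z/∂easting = −n_x/n_z = −0.43787 and ∂z/∂northing = −n_y/n_z = 0.58675.
Unit vector along 090° is (sin 90°, cos 90°) = (1.0000, 0.0000).
Slope in that direction = a·(1.0000) + b·(0.0000) = −0.43787.
Apparent dip = arctan|0.43787| = 23.6° (true dip is 36.2°, so apparent ≤ true as expected).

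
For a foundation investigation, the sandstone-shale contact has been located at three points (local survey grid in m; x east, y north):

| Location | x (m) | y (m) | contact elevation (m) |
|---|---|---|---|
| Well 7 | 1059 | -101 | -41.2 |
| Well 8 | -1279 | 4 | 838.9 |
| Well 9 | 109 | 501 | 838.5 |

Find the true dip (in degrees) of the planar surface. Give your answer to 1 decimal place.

Let the plane be z = a·x + b·y + c.
Well 8−Well 7: −2338a + 105b = 880.1;  Well 9−Well 7: −950a + 602b = 879.7.
Solving gives a = −0.33451, b = 0.93341.
Gradient magnitude |∇z| = √(a² + b²) = √(0.11190 + 0.87125) = 0.99154.
True dip = arctan(0.99154) = 44.8°, dipping toward SSE (azimuth ≈ 160°).

44.8°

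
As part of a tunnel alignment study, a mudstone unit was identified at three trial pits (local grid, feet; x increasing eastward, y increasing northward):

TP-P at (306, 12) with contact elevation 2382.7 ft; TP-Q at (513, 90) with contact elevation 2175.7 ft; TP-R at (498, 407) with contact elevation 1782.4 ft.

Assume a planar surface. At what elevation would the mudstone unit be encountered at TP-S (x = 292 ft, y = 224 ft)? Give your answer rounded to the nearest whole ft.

2122 ft

Two edge vectors: TP-P→TP-Q = (207, 78, -207), TP-P→TP-R = (192, 395, -600.3).
Normal n = (TP-P→TP-Q) × (TP-P→TP-R) = (34941.6, 84518.1, 66789).
So ∂z/∂x = −n_x/n_z = −0.52316 and ∂z/∂y = −n_y/n_z = −1.26545.
Intercept c from TP-P: 2382.7 + 160.09 + 15.19 = 2557.97.
At (292, 224): z = −152.8 − 283.5 + 2557.97 = 2121.7 ft.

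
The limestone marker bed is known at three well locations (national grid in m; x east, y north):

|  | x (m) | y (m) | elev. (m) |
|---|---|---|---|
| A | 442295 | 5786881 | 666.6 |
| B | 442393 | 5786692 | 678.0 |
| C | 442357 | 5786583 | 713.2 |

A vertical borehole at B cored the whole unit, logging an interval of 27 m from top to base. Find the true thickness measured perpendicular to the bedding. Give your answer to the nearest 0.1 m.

25.2 m

Let the plane be z = a·x + b·y + c.
B−A: 98a − 189b = 11.4;  C−A: 62a − 298b = 46.6.
Solving gives a = −0.30940, b = −0.22075.
|∇z| = √(a²+b²) = 0.38008, so dip δ = arctan(0.38008) = 20.81°.
True thickness = vertical thickness × cos δ = 27 × cos 20.81° = 25.2 m.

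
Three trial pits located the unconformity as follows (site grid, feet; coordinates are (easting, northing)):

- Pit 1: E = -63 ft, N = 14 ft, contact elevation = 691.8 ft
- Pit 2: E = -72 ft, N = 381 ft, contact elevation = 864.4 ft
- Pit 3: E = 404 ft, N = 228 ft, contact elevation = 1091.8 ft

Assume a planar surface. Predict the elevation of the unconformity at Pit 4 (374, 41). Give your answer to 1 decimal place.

Let the plane be z = a·E + b·N + c.
Pit 2−Pit 1: −9a + 367b = 172.6;  Pit 3−Pit 1: 467a + 214b = 400.
Solving gives a = 0.63390, b = 0.48584.
Then c = 691.8 − a·-63 − b·14 = 724.93.
At (374, 41): z = 237.1 + 19.9 + 724.93 = 981.9 ft.

981.9 ft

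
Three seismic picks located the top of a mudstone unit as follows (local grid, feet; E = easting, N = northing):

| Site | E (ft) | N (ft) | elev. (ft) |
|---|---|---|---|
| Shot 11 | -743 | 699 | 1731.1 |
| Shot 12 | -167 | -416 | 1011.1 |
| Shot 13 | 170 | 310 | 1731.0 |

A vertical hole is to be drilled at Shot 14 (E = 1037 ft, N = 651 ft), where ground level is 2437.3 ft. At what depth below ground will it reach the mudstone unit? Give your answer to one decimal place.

118.2 ft

Two edge vectors: Shot 11→Shot 12 = (576, -1115, -720), Shot 11→Shot 13 = (913, -389, -0.1).
Normal n = (Shot 11→Shot 12) × (Shot 11→Shot 13) = (-279968.5, -657302.4, 793931).
So ∂z/∂E = −n_x/n_z = 0.352636 and ∂z/∂N = −n_y/n_z = 0.827909.
Intercept c from Shot 11: 1731.1 + 262.01 − 578.71 = 1414.40.
At (1037, 651): z_contact = 365.68 + 538.97 + 1414.40 = 2319.05 ft.
Depth below ground = 2437.3 − 2319.05 = 118.2 ft.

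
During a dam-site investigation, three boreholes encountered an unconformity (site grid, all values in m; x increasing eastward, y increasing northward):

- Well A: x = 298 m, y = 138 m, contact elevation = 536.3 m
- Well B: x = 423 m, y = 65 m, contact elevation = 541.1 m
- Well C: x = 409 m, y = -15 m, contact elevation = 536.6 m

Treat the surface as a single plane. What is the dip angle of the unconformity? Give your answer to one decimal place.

4.5°

Let the plane be z = a·x + b·y + c.
Well B−Well A: 125a − 73b = 4.8;  Well C−Well A: 111a − 153b = 0.3.
Solving gives a = 0.06464, b = 0.04494.
Gradient magnitude |∇z| = √(a² + b²) = √(0.00418 + 0.00202) = 0.07873.
True dip = arctan(0.07873) = 4.5°, dipping toward SW (azimuth ≈ 235°).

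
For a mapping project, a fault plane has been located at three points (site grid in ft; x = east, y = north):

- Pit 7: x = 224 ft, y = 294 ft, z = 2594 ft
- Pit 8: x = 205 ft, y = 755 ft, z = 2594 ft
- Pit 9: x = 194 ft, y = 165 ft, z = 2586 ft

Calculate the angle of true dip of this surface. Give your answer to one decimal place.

12.8°

Two edge vectors: Pit 7→Pit 8 = (-19, 461, 0), Pit 7→Pit 9 = (-30, -129, -8).
Normal n = (Pit 7→Pit 8) × (Pit 7→Pit 9) = (-3688, -152, 16281).
So ∂z/∂x = −n_x/n_z = 0.22652 and ∂z/∂y = −n_y/n_z = 0.00934.
Gradient magnitude |∇z| = √(a² + b²) = √(0.05131 + 0.00009) = 0.22671.
True dip = arctan(0.22671) = 12.8°, dipping toward W (azimuth ≈ 268°).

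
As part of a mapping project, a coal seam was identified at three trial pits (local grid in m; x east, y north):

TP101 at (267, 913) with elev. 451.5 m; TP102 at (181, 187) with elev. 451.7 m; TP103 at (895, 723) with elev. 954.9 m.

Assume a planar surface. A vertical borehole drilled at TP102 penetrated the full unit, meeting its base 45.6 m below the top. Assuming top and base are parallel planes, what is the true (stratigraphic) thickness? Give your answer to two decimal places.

Let the plane be z = a·x + b·y + c.
TP102−TP101: −86a − 726b = 0.2;  TP103−TP101: 628a − 190b = 503.4.
Solving gives a = 0.77378, b = −0.09194.
|∇z| = √(a²+b²) = 0.77922, so dip δ = arctan(0.77922) = 37.93°.
True thickness = vertical thickness × cos δ = 45.6 × cos 37.93° = 35.97 m.

35.97 m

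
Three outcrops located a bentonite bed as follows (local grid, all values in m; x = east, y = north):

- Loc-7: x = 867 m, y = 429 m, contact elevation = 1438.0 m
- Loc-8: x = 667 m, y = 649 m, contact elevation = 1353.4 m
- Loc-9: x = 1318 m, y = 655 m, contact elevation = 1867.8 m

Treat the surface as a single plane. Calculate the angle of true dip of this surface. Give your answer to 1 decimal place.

40.5°

Let the plane be z = a·x + b·y + c.
Loc-8−Loc-7: −200a + 220b = −84.6;  Loc-9−Loc-7: 451a + 226b = 429.8.
Solving gives a = 0.78712, b = 0.33102.
Gradient magnitude |∇z| = √(a² + b²) = √(0.61955 + 0.10957) = 0.85389.
True dip = arctan(0.85389) = 40.5°, dipping toward WSW (azimuth ≈ 247°).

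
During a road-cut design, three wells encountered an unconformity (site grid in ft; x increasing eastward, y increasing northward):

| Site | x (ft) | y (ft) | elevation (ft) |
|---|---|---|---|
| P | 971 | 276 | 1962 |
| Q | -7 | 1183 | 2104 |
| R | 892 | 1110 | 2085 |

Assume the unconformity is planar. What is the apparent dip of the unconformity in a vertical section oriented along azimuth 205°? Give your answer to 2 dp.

7.35°

Two edge vectors: P→Q = (-978, 907, 142), P→R = (-79, 834, 123).
Normal n = (P→Q) × (P→R) = (-6867, 109076, -743999).
So ∂z/∂x = −n_x/n_z = −0.00923 and ∂z/∂y = −n_y/n_z = 0.14661.
Unit vector along 205° is (sin 205°, cos 205°) = (-0.4226, -0.9063).
Slope in that direction = a·(-0.4226) + b·(-0.9063) = −0.12897.
Apparent dip = arctan|0.12897| = 7.35° (true dip is 8.4°, so apparent ≤ true as expected).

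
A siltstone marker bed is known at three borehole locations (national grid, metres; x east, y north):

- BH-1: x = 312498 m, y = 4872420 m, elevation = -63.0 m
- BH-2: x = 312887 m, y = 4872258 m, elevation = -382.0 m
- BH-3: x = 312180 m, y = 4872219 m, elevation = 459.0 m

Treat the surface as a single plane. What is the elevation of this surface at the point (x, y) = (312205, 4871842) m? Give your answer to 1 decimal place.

Let the plane be z = a·x + b·y + c.
BH-2−BH-1: 389a − 162b = −319;  BH-3−BH-1: −318a − 201b = 522.
Solving gives a = −1.146316642, b = −0.783439343.
Then c = -63 − a·312498 − b·4872420 = 4175404.18.
At (312205, 4871842): z = −357885.8 − 3816792.7 + 4175404.18 = 725.7 m.

725.7 m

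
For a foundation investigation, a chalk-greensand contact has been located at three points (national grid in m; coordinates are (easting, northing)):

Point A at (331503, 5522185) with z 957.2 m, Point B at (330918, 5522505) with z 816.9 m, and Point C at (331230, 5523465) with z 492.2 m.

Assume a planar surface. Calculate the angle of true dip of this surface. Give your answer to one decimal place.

19.6°

Two edge vectors: Point A→Point B = (-585, 320, -140.3), Point A→Point C = (-273, 1280, -465).
Normal n = (Point A→Point B) × (Point A→Point C) = (30784, -233723.1, -661440).
So ∂z/∂E = −n_x/n_z = 0.04654 and ∂z/∂N = −n_y/n_z = −0.35335.
Gradient magnitude |∇z| = √(a² + b²) = √(0.00217 + 0.12486) = 0.35641.
True dip = arctan(0.35641) = 19.6°, dipping toward N (azimuth ≈ 352°).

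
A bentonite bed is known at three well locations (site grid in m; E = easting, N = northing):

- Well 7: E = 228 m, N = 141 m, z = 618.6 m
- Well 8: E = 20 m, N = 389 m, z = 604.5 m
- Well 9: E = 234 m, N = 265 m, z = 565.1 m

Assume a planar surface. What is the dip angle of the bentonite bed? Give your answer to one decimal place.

Two edge vectors: Well 7→Well 8 = (-208, 248, -14.1), Well 7→Well 9 = (6, 124, -53.5).
Normal n = (Well 7→Well 8) × (Well 7→Well 9) = (-11519.6, -11212.6, -27280).
So ∂z/∂E = −n_x/n_z = −0.42227 and ∂z/∂N = −n_y/n_z = −0.41102.
Gradient magnitude |∇z| = √(a² + b²) = √(0.17831 + 0.16894) = 0.58928.
True dip = arctan(0.58928) = 30.5°, dipping toward NE (azimuth ≈ 046°).

30.5°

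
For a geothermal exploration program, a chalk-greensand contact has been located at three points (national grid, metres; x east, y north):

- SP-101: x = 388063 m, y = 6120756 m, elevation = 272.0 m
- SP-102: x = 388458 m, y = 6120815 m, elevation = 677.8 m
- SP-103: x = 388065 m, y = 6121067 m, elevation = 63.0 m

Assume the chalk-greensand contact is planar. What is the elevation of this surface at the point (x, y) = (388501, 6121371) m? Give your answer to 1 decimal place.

348.7 m

Two edge vectors: SP-101→SP-102 = (395, 59, 405.8), SP-101→SP-103 = (2, 311, -209).
Normal n = (SP-101→SP-102) × (SP-101→SP-103) = (-138534.8, 83366.6, 122727).
So ∂z/∂x = −n_x/n_z = 1.128804583 and ∂z/∂y = −n_y/n_z = −0.679284917.
Intercept c from SP-101: 272 − 438047.29 + 4157737.23 = 3719961.94.
At (388501, 6121371): z = 438541.7 − 4158155.0 + 3719961.94 = 348.7 m.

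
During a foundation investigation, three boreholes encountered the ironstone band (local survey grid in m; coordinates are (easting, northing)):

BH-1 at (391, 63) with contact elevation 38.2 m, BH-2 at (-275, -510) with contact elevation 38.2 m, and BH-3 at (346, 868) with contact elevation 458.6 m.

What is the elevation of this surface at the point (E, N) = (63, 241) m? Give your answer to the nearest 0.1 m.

267.5 m

Two edge vectors: BH-1→BH-2 = (-666, -573, 0), BH-1→BH-3 = (-45, 805, 420.4).
Normal n = (BH-1→BH-2) × (BH-1→BH-3) = (-240889.2, 279986.4, -561915).
So ∂z/∂E = −n_x/n_z = −0.42869 and ∂z/∂N = −n_y/n_z = 0.49827.
Intercept c from BH-1: 38.2 + 167.62 − 31.39 = 174.43.
At (63, 241): z = −27.0 + 120.1 + 174.43 = 267.5 m.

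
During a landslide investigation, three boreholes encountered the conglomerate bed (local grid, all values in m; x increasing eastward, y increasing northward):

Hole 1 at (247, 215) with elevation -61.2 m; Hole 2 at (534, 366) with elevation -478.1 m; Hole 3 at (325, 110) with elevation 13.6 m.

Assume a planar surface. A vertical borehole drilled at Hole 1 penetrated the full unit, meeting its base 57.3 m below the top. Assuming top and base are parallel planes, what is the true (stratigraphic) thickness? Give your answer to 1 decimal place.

31.7 m

Two edge vectors: Hole 1→Hole 2 = (287, 151, -416.9), Hole 1→Hole 3 = (78, -105, 74.8).
Normal n = (Hole 1→Hole 2) × (Hole 1→Hole 3) = (-32479.7, -53985.8, -41913).
So ∂z/∂x = −n_x/n_z = −0.77493 and ∂z/∂y = −n_y/n_z = −1.28804.
|∇z| = √(a²+b²) = 1.50319, so dip δ = arctan(1.50319) = 56.37°.
True thickness = vertical thickness × cos δ = 57.3 × cos 56.37° = 31.7 m.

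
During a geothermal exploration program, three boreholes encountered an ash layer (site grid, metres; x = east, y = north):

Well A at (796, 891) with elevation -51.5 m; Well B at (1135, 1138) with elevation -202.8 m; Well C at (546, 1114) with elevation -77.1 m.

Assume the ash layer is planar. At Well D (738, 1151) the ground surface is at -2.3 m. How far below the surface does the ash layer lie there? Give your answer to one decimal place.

Let the plane be z = a·x + b·y + c.
Well B−Well A: 339a + 247b = −151.3;  Well C−Well A: −250a + 223b = −25.6.
Solving gives a = −0.199616, b = −0.338583.
Then c = -51.5 − a·796 − b·891 = 409.07.
At (738, 1151): z_contact = −147.32 − 389.71 + 409.07 = -127.95 m.
Depth below ground = -2.3 − (-127.95) = 125.7 m.

125.7 m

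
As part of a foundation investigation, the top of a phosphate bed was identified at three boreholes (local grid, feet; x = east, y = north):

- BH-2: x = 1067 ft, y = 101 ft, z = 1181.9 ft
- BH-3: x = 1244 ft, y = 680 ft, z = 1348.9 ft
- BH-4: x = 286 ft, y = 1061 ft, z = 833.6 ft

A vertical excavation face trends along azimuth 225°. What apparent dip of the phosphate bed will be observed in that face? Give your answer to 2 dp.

Two edge vectors: BH-2→BH-3 = (177, 579, 167), BH-2→BH-4 = (-781, 960, -348.3).
Normal n = (BH-2→BH-3) × (BH-2→BH-4) = (-361985.7, -68777.9, 622119).
So ∂z/∂x = −n_x/n_z = 0.58186 and ∂z/∂y = −n_y/n_z = 0.11055.
Unit vector along 225° is (sin 225°, cos 225°) = (-0.7071, -0.7071).
Slope in that direction = a·(-0.7071) + b·(-0.7071) = −0.48961.
Apparent dip = arctan|0.48961| = 26.09° (true dip is 30.6°, so apparent ≤ true as expected).

26.09°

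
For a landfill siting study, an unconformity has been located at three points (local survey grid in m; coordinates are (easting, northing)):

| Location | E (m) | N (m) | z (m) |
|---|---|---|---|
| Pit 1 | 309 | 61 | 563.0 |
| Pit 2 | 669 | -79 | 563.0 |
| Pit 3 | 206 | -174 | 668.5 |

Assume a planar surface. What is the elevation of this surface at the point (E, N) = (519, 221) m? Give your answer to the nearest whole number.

Let the plane be z = a·E + b·N + c.
Pit 2−Pit 1: 360a − 140b = 0;  Pit 3−Pit 1: −103a − 235b = 105.5.
Solving gives a = −0.14916, b = −0.38356.
Then c = 563 − a·309 − b·61 = 632.49.
At (519, 221): z = −77.4 − 84.8 + 632.49 = 470.3 m.

470 m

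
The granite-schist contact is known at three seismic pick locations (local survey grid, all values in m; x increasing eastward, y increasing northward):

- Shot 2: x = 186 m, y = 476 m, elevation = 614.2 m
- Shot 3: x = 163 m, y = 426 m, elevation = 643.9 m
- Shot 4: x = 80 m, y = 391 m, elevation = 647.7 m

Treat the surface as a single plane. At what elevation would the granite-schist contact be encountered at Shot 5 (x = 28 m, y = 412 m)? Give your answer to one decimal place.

Two edge vectors: Shot 2→Shot 3 = (-23, -50, 29.7), Shot 2→Shot 4 = (-106, -85, 33.5).
Normal n = (Shot 2→Shot 3) × (Shot 2→Shot 4) = (849.5, -2377.7, -3345).
So ∂z/∂x = −n_x/n_z = 0.25396 and ∂z/∂y = −n_y/n_z = −0.71082.
Intercept c from Shot 2: 614.2 − 47.24 + 338.35 = 905.31.
At (28, 412): z = 7.1 − 292.9 + 905.31 = 619.6 m.

619.6 m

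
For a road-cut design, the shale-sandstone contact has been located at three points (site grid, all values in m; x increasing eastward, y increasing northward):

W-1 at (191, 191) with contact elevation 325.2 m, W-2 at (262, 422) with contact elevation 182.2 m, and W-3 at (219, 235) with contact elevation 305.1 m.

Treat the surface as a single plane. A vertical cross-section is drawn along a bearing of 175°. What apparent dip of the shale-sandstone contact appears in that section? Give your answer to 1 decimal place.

39.0°

Two edge vectors: W-1→W-2 = (71, 231, -143), W-1→W-3 = (28, 44, -20.1).
Normal n = (W-1→W-2) × (W-1→W-3) = (1648.9, -2576.9, -3344).
So ∂z/∂x = −n_x/n_z = 0.49309 and ∂z/∂y = −n_y/n_z = −0.77060.
Unit vector along 175° is (sin 175°, cos 175°) = (0.0872, -0.9962).
Slope in that direction = a·(0.0872) + b·(-0.9962) = 0.81065.
Apparent dip = arctan|0.81065| = 39.0° (true dip is 42.5°, so apparent ≤ true as expected).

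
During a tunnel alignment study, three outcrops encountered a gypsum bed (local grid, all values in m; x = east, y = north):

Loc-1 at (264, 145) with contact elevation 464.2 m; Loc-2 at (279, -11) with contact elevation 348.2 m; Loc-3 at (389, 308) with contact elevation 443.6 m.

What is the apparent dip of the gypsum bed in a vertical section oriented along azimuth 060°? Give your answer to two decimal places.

Two edge vectors: Loc-1→Loc-2 = (15, -156, -116), Loc-1→Loc-3 = (125, 163, -20.6).
Normal n = (Loc-1→Loc-2) × (Loc-1→Loc-3) = (22121.6, -14191, 21945).
So ∂z/∂x = −n_x/n_z = −1.00805 and ∂z/∂y = −n_y/n_z = 0.64666.
Unit vector along 060° is (sin 60°, cos 60°) = (0.8660, 0.5000).
Slope in that direction = a·(0.8660) + b·(0.5000) = −0.54966.
Apparent dip = arctan|0.54966| = 28.80° (true dip is 50.1°, so apparent ≤ true as expected).

28.80°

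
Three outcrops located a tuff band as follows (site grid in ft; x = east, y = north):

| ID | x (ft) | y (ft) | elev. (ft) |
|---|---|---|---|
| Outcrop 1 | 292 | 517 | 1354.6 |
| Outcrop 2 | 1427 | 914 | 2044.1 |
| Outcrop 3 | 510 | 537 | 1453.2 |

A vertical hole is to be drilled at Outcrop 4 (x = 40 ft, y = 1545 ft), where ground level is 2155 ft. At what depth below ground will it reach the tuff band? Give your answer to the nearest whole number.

Let the plane be z = a·x + b·y + c.
Outcrop 2−Outcrop 1: 1135a + 397b = 689.5;  Outcrop 3−Outcrop 1: 218a + 20b = 98.6.
Solving gives a = 0.39711, b = 0.60145.
Then c = 1354.6 − a·292 − b·517 = 927.69.
At (40, 1545): z_contact = 15.9 + 929.2 + 927.69 = 1872.8 ft.
Depth below ground = 2155 − 1872.8 = 282 ft.

282 ft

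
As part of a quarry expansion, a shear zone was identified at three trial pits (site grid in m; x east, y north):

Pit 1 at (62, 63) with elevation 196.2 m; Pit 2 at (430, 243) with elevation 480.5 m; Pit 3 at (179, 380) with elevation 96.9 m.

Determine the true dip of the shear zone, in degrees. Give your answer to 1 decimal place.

53.4°

Two edge vectors: Pit 1→Pit 2 = (368, 180, 284.3), Pit 1→Pit 3 = (117, 317, -99.3).
Normal n = (Pit 1→Pit 2) × (Pit 1→Pit 3) = (-107997.1, 69805.5, 95596).
So ∂z/∂x = −n_x/n_z = 1.12972 and ∂z/∂y = −n_y/n_z = −0.73021.
Gradient magnitude |∇z| = √(a² + b²) = √(1.27628 + 0.53321) = 1.34517.
True dip = arctan(1.34517) = 53.4°, dipping toward WNW (azimuth ≈ 303°).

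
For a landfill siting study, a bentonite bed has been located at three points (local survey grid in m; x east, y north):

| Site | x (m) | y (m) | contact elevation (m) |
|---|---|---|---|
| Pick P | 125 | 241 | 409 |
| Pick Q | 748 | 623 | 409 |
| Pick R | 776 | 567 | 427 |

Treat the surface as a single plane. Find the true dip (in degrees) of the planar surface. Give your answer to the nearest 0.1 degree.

Two edge vectors: Pick P→Pick Q = (623, 382, 0), Pick P→Pick R = (651, 326, 18).
Normal n = (Pick P→Pick Q) × (Pick P→Pick R) = (6876, -11214, -45584).
So ∂z/∂x = −n_x/n_z = 0.15084 and ∂z/∂y = −n_y/n_z = −0.24601.
Gradient magnitude |∇z| = √(a² + b²) = √(0.02275 + 0.06052) = 0.28857.
True dip = arctan(0.28857) = 16.1°, dipping toward NNW (azimuth ≈ 328°).

16.1°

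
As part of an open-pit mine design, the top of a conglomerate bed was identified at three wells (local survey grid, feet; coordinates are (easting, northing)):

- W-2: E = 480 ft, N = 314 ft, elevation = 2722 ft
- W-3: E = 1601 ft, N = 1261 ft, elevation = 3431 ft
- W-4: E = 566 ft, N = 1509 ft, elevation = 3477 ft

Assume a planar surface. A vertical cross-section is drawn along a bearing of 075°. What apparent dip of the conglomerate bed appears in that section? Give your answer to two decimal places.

Let the plane be z = a·E + b·N + c.
W-3−W-2: 1121a + 947b = 709;  W-4−W-2: 86a + 1195b = 755.
Solving gives a = 0.10513, b = 0.62423.
Unit vector along 075° is (sin 75°, cos 75°) = (0.9659, 0.2588).
Slope in that direction = a·(0.9659) + b·(0.2588) = 0.26311.
Apparent dip = arctan|0.26311| = 14.74° (true dip is 32.3°, so apparent ≤ true as expected).

14.74°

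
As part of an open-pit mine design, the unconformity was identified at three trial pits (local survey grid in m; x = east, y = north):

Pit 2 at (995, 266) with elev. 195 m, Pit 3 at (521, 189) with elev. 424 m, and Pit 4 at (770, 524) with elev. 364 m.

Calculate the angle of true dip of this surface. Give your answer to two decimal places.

29.05°

Let the plane be z = a·x + b·y + c.
Pit 3−Pit 2: −474a − 77b = 229;  Pit 4−Pit 2: −225a + 258b = 169.
Solving gives a = −0.51638, b = 0.20471.
Gradient magnitude |∇z| = √(a² + b²) = √(0.26665 + 0.04191) = 0.55547.
True dip = arctan(0.55547) = 29.05°, dipping toward ESE (azimuth ≈ 112°).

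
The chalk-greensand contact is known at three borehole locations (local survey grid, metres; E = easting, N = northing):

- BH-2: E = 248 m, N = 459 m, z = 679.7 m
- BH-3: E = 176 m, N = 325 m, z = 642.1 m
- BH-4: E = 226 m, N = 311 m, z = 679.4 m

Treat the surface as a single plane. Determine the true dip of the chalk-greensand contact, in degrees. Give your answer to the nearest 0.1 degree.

35.9°

Let the plane be z = a·E + b·N + c.
BH-3−BH-2: −72a − 134b = −37.6;  BH-4−BH-2: −22a − 148b = −0.3.
Solving gives a = 0.71674, b = −0.10451.
Gradient magnitude |∇z| = √(a² + b²) = √(0.51371 + 0.01092) = 0.72432.
True dip = arctan(0.72432) = 35.9°, dipping toward W (azimuth ≈ 278°).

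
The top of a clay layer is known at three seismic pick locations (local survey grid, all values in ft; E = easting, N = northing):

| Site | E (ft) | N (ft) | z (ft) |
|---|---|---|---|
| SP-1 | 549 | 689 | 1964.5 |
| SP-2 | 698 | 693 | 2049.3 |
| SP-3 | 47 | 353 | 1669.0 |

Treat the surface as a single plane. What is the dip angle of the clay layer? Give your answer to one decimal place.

Two edge vectors: SP-1→SP-2 = (149, 4, 84.8), SP-1→SP-3 = (-502, -336, -295.5).
Normal n = (SP-1→SP-2) × (SP-1→SP-3) = (27310.8, 1459.9, -48056).
So ∂z/∂E = −n_x/n_z = 0.56831 and ∂z/∂N = −n_y/n_z = 0.03038.
Gradient magnitude |∇z| = √(a² + b²) = √(0.32298 + 0.00092) = 0.56912.
True dip = arctan(0.56912) = 29.6°, dipping toward W (azimuth ≈ 267°).

29.6°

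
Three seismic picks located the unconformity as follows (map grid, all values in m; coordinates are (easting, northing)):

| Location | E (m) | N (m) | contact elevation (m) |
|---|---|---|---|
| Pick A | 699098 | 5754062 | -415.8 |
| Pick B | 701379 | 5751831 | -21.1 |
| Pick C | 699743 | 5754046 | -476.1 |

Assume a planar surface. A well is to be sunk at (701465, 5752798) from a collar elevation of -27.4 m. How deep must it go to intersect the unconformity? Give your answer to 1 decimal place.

272.7 m

Two edge vectors: Pick A→Pick B = (2281, -2231, 394.7), Pick A→Pick C = (645, -16, -60.3).
Normal n = (Pick A→Pick B) × (Pick A→Pick C) = (140844.5, 392125.8, 1402499).
So ∂z/∂E = −n_x/n_z = −0.100423958 and ∂z/∂N = −n_y/n_z = −0.279590788.
Intercept c from Pick A: -415.8 + 70206.19 + 1608782.73 = 1678573.11.
At (701465, 5752798): z_contact = −70443.89 − 1608429.32 + 1678573.11 = -300.10 m.
Depth below ground = -27.4 − (-300.10) = 272.7 m.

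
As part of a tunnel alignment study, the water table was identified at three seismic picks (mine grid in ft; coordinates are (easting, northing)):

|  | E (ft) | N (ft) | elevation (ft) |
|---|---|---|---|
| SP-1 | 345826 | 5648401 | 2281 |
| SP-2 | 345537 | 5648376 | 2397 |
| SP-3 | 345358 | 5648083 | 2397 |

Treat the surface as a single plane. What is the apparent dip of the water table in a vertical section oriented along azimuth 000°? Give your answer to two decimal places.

Two edge vectors: SP-1→SP-2 = (-289, -25, 116), SP-1→SP-3 = (-468, -318, 116).
Normal n = (SP-1→SP-2) × (SP-1→SP-3) = (33988, -20764, 80202).
So ∂z/∂E = −n_x/n_z = −0.42378 and ∂z/∂N = −n_y/n_z = 0.25890.
Unit vector along 000° is (sin 0°, cos 0°) = (0.0000, 1.0000).
Slope in that direction = a·(0.0000) + b·(1.0000) = 0.25890.
Apparent dip = arctan|0.25890| = 14.51° (true dip is 26.4°, so apparent ≤ true as expected).

14.51°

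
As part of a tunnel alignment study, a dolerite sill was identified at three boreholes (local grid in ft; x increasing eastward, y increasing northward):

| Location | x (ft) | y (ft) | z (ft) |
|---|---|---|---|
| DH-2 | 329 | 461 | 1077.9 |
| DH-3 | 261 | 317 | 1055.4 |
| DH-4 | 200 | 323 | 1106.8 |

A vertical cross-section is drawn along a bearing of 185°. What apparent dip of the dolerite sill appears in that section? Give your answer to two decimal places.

24.64°

Let the plane be z = a·x + b·y + c.
DH-3−DH-2: −68a − 144b = −22.5;  DH-4−DH-2: −129a − 138b = 28.9.
Solving gives a = −0.79054, b = 0.52956.
Unit vector along 185° is (sin 185°, cos 185°) = (-0.0872, -0.9962).
Slope in that direction = a·(-0.0872) + b·(-0.9962) = −0.45864.
Apparent dip = arctan|0.45864| = 24.64° (true dip is 43.6°, so apparent ≤ true as expected).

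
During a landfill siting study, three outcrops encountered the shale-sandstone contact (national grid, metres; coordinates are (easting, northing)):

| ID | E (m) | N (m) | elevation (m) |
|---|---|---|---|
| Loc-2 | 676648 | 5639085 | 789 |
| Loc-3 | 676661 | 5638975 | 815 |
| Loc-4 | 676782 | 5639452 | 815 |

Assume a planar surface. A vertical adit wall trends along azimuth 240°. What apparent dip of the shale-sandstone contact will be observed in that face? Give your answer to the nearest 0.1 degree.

25.2°

Let the plane be z = a·E + b·N + c.
Loc-3−Loc-2: 13a − 110b = 26;  Loc-4−Loc-2: 134a + 367b = 26.
Solving gives a = 0.63564, b = −0.16124.
Unit vector along 240° is (sin 240°, cos 240°) = (-0.8660, -0.5000).
Slope in that direction = a·(-0.8660) + b·(-0.5000) = −0.46986.
Apparent dip = arctan|0.46986| = 25.2° (true dip is 33.3°, so apparent ≤ true as expected).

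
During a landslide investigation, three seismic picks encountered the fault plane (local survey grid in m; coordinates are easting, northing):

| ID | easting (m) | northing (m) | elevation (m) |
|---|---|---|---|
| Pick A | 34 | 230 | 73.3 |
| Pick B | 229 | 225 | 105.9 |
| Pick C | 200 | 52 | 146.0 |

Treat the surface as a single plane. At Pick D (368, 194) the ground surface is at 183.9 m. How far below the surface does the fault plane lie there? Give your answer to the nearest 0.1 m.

47.7 m

Two edge vectors: Pick A→Pick B = (195, -5, 32.6), Pick A→Pick C = (166, -178, 72.7).
Normal n = (Pick A→Pick B) × (Pick A→Pick C) = (5439.3, -8764.9, -33880).
So ∂z/∂easting = −n_x/n_z = 0.16055 and ∂z/∂northing = −n_y/n_z = −0.25870.
Intercept c from Pick A: 73.3 − 5.46 + 59.50 = 127.34.
At (368, 194): z_contact = 59.08 − 50.19 + 127.34 = 136.24 m.
Depth below ground = 183.9 − 136.24 = 47.7 m.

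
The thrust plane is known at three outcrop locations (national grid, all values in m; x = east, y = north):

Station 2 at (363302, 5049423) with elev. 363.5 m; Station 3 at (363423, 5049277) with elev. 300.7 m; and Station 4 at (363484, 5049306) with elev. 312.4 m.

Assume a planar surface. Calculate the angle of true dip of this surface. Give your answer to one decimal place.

22.9°

Let the plane be z = a·x + b·y + c.
Station 3−Station 2: 121a − 146b = −62.8;  Station 4−Station 2: 182a − 117b = −51.1.
Solving gives a = −0.00910, b = 0.42259.
Gradient magnitude |∇z| = √(a² + b²) = √(0.00008 + 0.17859) = 0.42269.
True dip = arctan(0.42269) = 22.9°, dipping toward S (azimuth ≈ 179°).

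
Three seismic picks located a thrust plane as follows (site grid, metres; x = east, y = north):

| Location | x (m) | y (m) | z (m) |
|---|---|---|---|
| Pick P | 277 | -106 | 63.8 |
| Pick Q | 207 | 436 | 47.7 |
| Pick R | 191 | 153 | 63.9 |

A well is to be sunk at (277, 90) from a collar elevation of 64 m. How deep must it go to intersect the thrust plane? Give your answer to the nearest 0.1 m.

9.8 m

Two edge vectors: Pick P→Pick Q = (-70, 542, -16.1), Pick P→Pick R = (-86, 259, 0.1).
Normal n = (Pick P→Pick Q) × (Pick P→Pick R) = (4224.1, 1391.6, 28482).
So ∂z/∂x = −n_x/n_z = −0.14831 and ∂z/∂y = −n_y/n_z = −0.04886.
Intercept c from Pick P: 63.8 + 41.08 − 5.18 = 99.70.
At (277, 90): z_contact = −41.08 − 4.40 + 99.70 = 54.22 m.
Depth below ground = 64 − 54.22 = 9.8 m.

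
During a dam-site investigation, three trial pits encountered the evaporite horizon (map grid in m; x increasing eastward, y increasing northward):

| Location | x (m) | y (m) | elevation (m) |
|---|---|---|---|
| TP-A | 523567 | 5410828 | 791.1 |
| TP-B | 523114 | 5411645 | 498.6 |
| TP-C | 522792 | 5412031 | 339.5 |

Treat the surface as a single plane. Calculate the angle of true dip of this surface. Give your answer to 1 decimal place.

Let the plane be z = a·x + b·y + c.
TP-B−TP-A: −453a + 817b = −292.5;  TP-C−TP-A: −775a + 1203b = −451.6.
Solving gives a = 0.19361, b = −0.25067.
Gradient magnitude |∇z| = √(a² + b²) = √(0.03749 + 0.06283) = 0.31673.
True dip = arctan(0.31673) = 17.6°, dipping toward NW (azimuth ≈ 322°).

17.6°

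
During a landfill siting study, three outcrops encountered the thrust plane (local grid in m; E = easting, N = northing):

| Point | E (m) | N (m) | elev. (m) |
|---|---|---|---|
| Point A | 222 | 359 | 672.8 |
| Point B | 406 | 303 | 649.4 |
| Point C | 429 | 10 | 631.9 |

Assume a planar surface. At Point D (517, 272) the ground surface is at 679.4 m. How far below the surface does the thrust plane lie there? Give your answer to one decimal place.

44.0 m

Two edge vectors: Point A→Point B = (184, -56, -23.4), Point A→Point C = (207, -349, -40.9).
Normal n = (Point A→Point B) × (Point A→Point C) = (-5876.2, 2681.8, -52624).
So ∂z/∂E = −n_x/n_z = −0.11166 and ∂z/∂N = −n_y/n_z = 0.05096.
Intercept c from Point A: 672.8 + 24.79 − 18.30 = 679.29.
At (517, 272): z_contact = −57.73 + 13.86 + 679.29 = 635.43 m.
Depth below ground = 679.4 − 635.43 = 44.0 m.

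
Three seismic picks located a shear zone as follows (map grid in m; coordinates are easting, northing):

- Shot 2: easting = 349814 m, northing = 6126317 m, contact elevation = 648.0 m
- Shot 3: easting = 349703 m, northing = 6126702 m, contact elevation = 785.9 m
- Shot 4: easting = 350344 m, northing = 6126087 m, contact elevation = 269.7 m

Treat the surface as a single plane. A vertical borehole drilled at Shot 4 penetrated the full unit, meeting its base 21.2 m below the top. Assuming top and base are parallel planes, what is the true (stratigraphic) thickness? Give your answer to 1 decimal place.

17.7 m

Two edge vectors: Shot 2→Shot 3 = (-111, 385, 137.9), Shot 2→Shot 4 = (530, -230, -378.3).
Normal n = (Shot 2→Shot 3) × (Shot 2→Shot 4) = (-113928.5, 31095.7, -178520).
So ∂z/∂easting = −n_x/n_z = −0.63818 and ∂z/∂northing = −n_y/n_z = 0.17419.
|∇z| = √(a²+b²) = 0.66153, so dip δ = arctan(0.66153) = 33.49°.
True thickness = vertical thickness × cos δ = 21.2 × cos 33.49° = 17.7 m.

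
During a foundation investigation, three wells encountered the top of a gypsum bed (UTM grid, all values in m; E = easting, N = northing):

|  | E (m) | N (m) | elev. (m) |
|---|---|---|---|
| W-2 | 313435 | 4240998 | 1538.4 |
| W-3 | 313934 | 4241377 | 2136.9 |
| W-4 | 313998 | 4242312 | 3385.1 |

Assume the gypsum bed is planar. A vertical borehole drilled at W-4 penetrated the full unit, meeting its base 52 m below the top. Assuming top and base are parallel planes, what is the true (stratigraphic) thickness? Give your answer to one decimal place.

31.2 m

Let the plane be z = a·E + b·N + c.
W-3−W-2: 499a + 379b = 598.5;  W-4−W-2: 563a + 1314b = 1846.7.
Solving gives a = 0.19563, b = 1.32158.
|∇z| = √(a²+b²) = 1.33598, so dip δ = arctan(1.33598) = 53.18°.
True thickness = vertical thickness × cos δ = 52 × cos 53.18° = 31.2 m.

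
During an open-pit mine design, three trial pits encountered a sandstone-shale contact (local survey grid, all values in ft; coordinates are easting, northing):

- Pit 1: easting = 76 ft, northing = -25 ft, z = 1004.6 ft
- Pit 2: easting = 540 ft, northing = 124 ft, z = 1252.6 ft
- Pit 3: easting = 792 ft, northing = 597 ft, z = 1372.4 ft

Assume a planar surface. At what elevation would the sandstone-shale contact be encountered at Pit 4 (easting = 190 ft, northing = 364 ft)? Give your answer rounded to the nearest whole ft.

1052 ft

Let the plane be z = a·easting + b·northing + c.
Pit 2−Pit 1: 464a + 149b = 248;  Pit 3−Pit 1: 716a + 622b = 367.8.
Solving gives a = 0.54668, b = −0.03798.
Then c = 1004.6 − a·76 − b·-25 = 962.10.
At (190, 364): z = 103.9 − 13.8 + 962.10 = 1052.1 ft.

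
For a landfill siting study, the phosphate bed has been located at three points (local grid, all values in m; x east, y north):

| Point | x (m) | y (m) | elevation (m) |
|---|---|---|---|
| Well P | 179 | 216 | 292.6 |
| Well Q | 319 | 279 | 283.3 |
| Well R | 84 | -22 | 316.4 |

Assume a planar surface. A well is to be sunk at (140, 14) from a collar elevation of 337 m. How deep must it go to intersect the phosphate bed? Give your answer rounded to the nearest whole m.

25 m

Two edge vectors: Well P→Well Q = (140, 63, -9.3), Well P→Well R = (-95, -238, 23.8).
Normal n = (Well P→Well Q) × (Well P→Well R) = (-714, -2448.5, -27335).
So ∂z/∂x = −n_x/n_z = −0.02612 and ∂z/∂y = −n_y/n_z = −0.08957.
Intercept c from Well P: 292.6 + 4.68 + 19.35 = 316.62.
At (140, 14): z_contact = −3.7 − 1.3 + 316.62 = 311.7 m.
Depth below ground = 337 − 311.7 = 25 m.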